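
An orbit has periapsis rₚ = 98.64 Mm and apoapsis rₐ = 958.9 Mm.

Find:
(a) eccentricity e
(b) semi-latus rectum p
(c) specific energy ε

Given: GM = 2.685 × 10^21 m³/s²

Convert to SI: rₚ = 98.64 Mm = 9.864e+07 m; rₐ = 958.9 Mm = 9.589e+08 m.
(a) e = (rₐ − rₚ)/(rₐ + rₚ) = (9.589e+08 − 9.864e+07)/(9.589e+08 + 9.864e+07) ≈ 0.8135
(b) From a = (rₚ + rₐ)/2 = 5.2877e+08 m and e = (rₐ − rₚ)/(rₐ + rₚ) = 0.813454, p = a(1 − e²) = 5.2877e+08 · (1 − (0.813454)²) ≈ 1.789e+08 m
(c) With a = (rₚ + rₐ)/2 = 5.2877e+08 m, ε = −GM/(2a) = −2.685e+21/(2 · 5.2877e+08) J/kg ≈ -2.539e+12 J/kg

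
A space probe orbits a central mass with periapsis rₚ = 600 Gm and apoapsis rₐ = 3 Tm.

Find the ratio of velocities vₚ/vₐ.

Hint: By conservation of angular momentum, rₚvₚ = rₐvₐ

Convert to SI: rₚ = 600 Gm = 6e+11 m; rₐ = 3 Tm = 3e+12 m.
Conservation of angular momentum gives rₚvₚ = rₐvₐ, so vₚ/vₐ = rₐ/rₚ.
vₚ/vₐ = 3e+12 / 6e+11 ≈ 5.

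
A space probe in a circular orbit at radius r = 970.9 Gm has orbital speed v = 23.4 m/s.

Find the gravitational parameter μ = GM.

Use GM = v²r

Convert to SI: r = 970.9 Gm = 9.709e+11 m.
For a circular orbit v² = GM/r, so GM = v² · r.
GM = (23.4)² · 9.709e+11 m³/s² ≈ 5.316e+14 m³/s² = 5.316 × 10^14 m³/s².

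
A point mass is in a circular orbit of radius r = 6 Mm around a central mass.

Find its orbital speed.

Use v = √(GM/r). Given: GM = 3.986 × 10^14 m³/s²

Convert to SI: r = 6 Mm = 6e+06 m.
For a circular orbit, gravity supplies the centripetal force, so v = √(GM / r).
v = √(3.986e+14 / 6e+06) m/s ≈ 8151 m/s = 8.151 km/s.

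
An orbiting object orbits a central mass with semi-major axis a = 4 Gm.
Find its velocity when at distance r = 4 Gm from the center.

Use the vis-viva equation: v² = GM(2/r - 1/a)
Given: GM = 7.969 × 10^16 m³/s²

Convert to SI: a = 4 Gm = 4e+09 m; r = 4 Gm = 4e+09 m.
Vis-viva: v = √(GM · (2/r − 1/a)).
2/r − 1/a = 2/4e+09 − 1/4e+09 = 2.5e-10 m⁻¹.
v = √(7.969e+16 · 2.5e-10) m/s ≈ 4463 m/s = 4.463 km/s.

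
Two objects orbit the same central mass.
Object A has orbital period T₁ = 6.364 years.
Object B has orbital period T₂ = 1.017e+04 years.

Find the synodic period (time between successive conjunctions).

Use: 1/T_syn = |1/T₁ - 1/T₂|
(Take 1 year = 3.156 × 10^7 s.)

Convert to SI: T₁ = 6.364 years = 2.00848e+08 s; T₂ = 1.017e+04 years = 3.20965e+11 s.
T_syn = |T₁ · T₂ / (T₁ − T₂)|.
T_syn = |2.00848e+08 · 3.20965e+11 / (2.00848e+08 − 3.20965e+11)| s ≈ 2.01e+08 s = 6.368 years.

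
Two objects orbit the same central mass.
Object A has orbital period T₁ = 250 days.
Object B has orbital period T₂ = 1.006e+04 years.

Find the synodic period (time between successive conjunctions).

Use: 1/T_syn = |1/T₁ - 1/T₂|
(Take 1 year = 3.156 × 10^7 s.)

Convert to SI: T₁ = 250 days = 2.16e+07 s; T₂ = 1.006e+04 years = 3.17494e+11 s.
T_syn = |T₁ · T₂ / (T₁ − T₂)|.
T_syn = |2.16e+07 · 3.17494e+11 / (2.16e+07 − 3.17494e+11)| s ≈ 2.16e+07 s = 250 days.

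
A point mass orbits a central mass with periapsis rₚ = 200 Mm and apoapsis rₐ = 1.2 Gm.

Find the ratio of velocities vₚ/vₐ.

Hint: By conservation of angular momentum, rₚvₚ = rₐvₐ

Convert to SI: rₚ = 200 Mm = 2e+08 m; rₐ = 1.2 Gm = 1.2e+09 m.
Conservation of angular momentum gives rₚvₚ = rₐvₐ, so vₚ/vₐ = rₐ/rₚ.
vₚ/vₐ = 1.2e+09 / 2e+08 ≈ 6.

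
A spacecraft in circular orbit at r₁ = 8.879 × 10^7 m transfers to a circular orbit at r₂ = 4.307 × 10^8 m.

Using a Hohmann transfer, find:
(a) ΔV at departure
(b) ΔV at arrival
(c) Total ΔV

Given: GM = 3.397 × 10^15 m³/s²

Transfer semi-major axis: a_t = (r₁ + r₂)/2 = (8.879e+07 + 4.307e+08)/2 = 2.59745e+08 m.
Circular speeds: v₁ = √(GM/r₁) = 6185.37 m/s, v₂ = √(GM/r₂) = 2808.41 m/s.
Transfer speeds (vis-viva v² = GM(2/r − 1/a_t)): v₁ᵗ = 7964.89 m/s, v₂ᵗ = 1641.98 m/s.
(a) ΔV₁ = |v₁ᵗ − v₁| ≈ 1780 m/s = 1.78 km/s.
(b) ΔV₂ = |v₂ − v₂ᵗ| ≈ 1166 m/s = 1.166 km/s.
(c) ΔV_total = ΔV₁ + ΔV₂ ≈ 2946 m/s = 2.946 km/s.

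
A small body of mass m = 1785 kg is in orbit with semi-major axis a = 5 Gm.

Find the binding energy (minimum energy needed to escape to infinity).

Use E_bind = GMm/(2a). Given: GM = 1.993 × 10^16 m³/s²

Convert to SI: a = 5 Gm = 5e+09 m.
Total orbital energy is E = −GMm/(2a); binding energy is E_bind = −E = GMm/(2a).
E_bind = 1.993e+16 · 1785 / (2 · 5e+09) J ≈ 3.558e+09 J = 3.558 GJ.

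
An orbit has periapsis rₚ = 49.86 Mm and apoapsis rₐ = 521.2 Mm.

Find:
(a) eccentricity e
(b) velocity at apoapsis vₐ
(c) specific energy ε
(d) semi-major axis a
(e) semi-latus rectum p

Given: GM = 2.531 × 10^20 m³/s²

Convert to SI: rₚ = 49.86 Mm = 4.986e+07 m; rₐ = 521.2 Mm = 5.212e+08 m.
(a) e = (rₐ − rₚ)/(rₐ + rₚ) = (5.212e+08 − 4.986e+07)/(5.212e+08 + 4.986e+07) ≈ 0.8254
(b) With a = (rₚ + rₐ)/2 = 2.8553e+08 m, vₐ = √(GM (2/rₐ − 1/a)) = √(2.531e+20 · (2/5.212e+08 − 1/2.8553e+08)) m/s ≈ 2.912e+05 m/s
(c) With a = (rₚ + rₐ)/2 = 2.8553e+08 m, ε = −GM/(2a) = −2.531e+20/(2 · 2.8553e+08) J/kg ≈ -4.432e+11 J/kg
(d) a = (rₚ + rₐ)/2 = (4.986e+07 + 5.212e+08)/2 ≈ 2.855e+08 m
(e) From a = (rₚ + rₐ)/2 = 2.8553e+08 m and e = (rₐ − rₚ)/(rₐ + rₚ) = 0.825377, p = a(1 − e²) = 2.8553e+08 · (1 − (0.825377)²) ≈ 9.101e+07 m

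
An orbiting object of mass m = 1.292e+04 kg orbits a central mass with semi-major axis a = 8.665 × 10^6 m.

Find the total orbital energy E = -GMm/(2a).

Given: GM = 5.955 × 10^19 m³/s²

E = −GMm / (2a).
E = −5.955e+19 · 1.292e+04 / (2 · 8.665e+06) J ≈ -4.44e+16 J = -44.4 PJ.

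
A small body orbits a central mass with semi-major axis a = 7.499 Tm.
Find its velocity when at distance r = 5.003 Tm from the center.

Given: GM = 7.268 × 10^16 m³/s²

Convert to SI: a = 7.499 Tm = 7.499e+12 m; r = 5.003 Tm = 5.003e+12 m.
Vis-viva: v = √(GM · (2/r − 1/a)).
2/r − 1/a = 2/5.003e+12 − 1/7.499e+12 = 2.66409e-13 m⁻¹.
v = √(7.268e+16 · 2.66409e-13) m/s ≈ 139.1 m/s = 139.1 m/s.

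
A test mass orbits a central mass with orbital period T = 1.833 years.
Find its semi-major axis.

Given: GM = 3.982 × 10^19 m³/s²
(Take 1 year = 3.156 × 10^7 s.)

Convert to SI: T = 1.833 years = 5.78495e+07 s.
Invert Kepler's third law: a = (GM · T² / (4π²))^(1/3).
Substituting T = 5.78495e+07 s and GM = 3.982e+19 m³/s²:
a = (3.982e+19 · (5.78495e+07)² / (4π²))^(1/3) m
a ≈ 1.5e+11 m = 150 Gm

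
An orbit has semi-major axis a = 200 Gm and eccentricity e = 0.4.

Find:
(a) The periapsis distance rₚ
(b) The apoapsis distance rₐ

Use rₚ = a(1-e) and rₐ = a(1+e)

Convert to SI: a = 200 Gm = 2e+11 m.
(a) rₚ = a(1 − e) = 2e+11 · (1 − 0.4) = 2e+11 · 0.6 ≈ 1.2e+11 m = 120 Gm.
(b) rₐ = a(1 + e) = 2e+11 · (1 + 0.4) = 2e+11 · 1.4 ≈ 2.8e+11 m = 280 Gm.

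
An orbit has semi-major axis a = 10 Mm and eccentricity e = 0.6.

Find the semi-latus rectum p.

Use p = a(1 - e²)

Convert to SI: a = 10 Mm = 1e+07 m.
p = a (1 − e²).
p = 1e+07 · (1 − (0.6)²) = 1e+07 · 0.64 ≈ 6.4e+06 m = 6.4 Mm.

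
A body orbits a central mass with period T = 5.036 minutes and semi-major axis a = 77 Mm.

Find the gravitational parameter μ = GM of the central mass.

Convert to SI: T = 5.036 minutes = 302.16 s; a = 77 Mm = 7.7e+07 m.
GM = 4π² · a³ / T².
GM = 4π² · (7.7e+07)³ / (302.16)² m³/s² ≈ 1.974e+20 m³/s² = 1.974 × 10^20 m³/s².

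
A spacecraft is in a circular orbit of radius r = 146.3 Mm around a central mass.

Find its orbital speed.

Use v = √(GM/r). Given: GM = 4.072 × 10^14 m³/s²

Convert to SI: r = 146.3 Mm = 1.463e+08 m.
For a circular orbit, gravity supplies the centripetal force, so v = √(GM / r).
v = √(4.072e+14 / 1.463e+08) m/s ≈ 1668 m/s = 1.668 km/s.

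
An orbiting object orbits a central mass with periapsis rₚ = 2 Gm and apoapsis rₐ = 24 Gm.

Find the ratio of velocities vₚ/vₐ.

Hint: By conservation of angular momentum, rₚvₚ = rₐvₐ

Convert to SI: rₚ = 2 Gm = 2e+09 m; rₐ = 24 Gm = 2.4e+10 m.
Conservation of angular momentum gives rₚvₚ = rₐvₐ, so vₚ/vₐ = rₐ/rₚ.
vₚ/vₐ = 2.4e+10 / 2e+09 ≈ 12.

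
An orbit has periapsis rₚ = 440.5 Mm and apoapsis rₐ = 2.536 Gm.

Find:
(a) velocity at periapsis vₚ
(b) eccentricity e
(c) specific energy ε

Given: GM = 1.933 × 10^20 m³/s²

Convert to SI: rₚ = 440.5 Mm = 4.405e+08 m; rₐ = 2.536 Gm = 2.536e+09 m.
(a) With a = (rₚ + rₐ)/2 = 1.48825e+09 m, vₚ = √(GM (2/rₚ − 1/a)) = √(1.933e+20 · (2/4.405e+08 − 1/1.48825e+09)) m/s ≈ 8.647e+05 m/s
(b) e = (rₐ − rₚ)/(rₐ + rₚ) = (2.536e+09 − 4.405e+08)/(2.536e+09 + 4.405e+08) ≈ 0.704
(c) With a = (rₚ + rₐ)/2 = 1.48825e+09 m, ε = −GM/(2a) = −1.933e+20/(2 · 1.48825e+09) J/kg ≈ -6.494e+10 J/kg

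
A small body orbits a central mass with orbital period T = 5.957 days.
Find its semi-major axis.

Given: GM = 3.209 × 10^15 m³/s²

Convert to SI: T = 5.957 days = 514685 s.
Invert Kepler's third law: a = (GM · T² / (4π²))^(1/3).
Substituting T = 514685 s and GM = 3.209e+15 m³/s²:
a = (3.209e+15 · (514685)² / (4π²))^(1/3) m
a ≈ 2.782e+08 m = 278.2 Mm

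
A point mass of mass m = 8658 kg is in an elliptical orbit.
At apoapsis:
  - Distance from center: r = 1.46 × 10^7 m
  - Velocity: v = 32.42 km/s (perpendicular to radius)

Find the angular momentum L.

Convert to SI: v = 32.42 km/s = 32420 m/s.
Since v is perpendicular to r, L = m · v · r.
L = 8658 · 32420 · 1.46e+07 kg·m²/s ≈ 4.098e+15 kg·m²/s.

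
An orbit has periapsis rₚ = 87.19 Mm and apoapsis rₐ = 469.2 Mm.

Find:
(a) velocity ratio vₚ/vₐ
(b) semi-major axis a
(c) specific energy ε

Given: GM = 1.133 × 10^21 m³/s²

Convert to SI: rₚ = 87.19 Mm = 8.719e+07 m; rₐ = 469.2 Mm = 4.692e+08 m.
(a) Conservation of angular momentum (rₚvₚ = rₐvₐ) gives vₚ/vₐ = rₐ/rₚ = 4.692e+08/8.719e+07 ≈ 5.381
(b) a = (rₚ + rₐ)/2 = (8.719e+07 + 4.692e+08)/2 ≈ 2.782e+08 m
(c) With a = (rₚ + rₐ)/2 = 2.78195e+08 m, ε = −GM/(2a) = −1.133e+21/(2 · 2.78195e+08) J/kg ≈ -2.036e+12 J/kg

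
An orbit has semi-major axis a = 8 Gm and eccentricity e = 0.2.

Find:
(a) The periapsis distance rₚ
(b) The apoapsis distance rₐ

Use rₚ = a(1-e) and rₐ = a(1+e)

Convert to SI: a = 8 Gm = 8e+09 m.
(a) rₚ = a(1 − e) = 8e+09 · (1 − 0.2) = 8e+09 · 0.8 ≈ 6.4e+09 m = 6.4 Gm.
(b) rₐ = a(1 + e) = 8e+09 · (1 + 0.2) = 8e+09 · 1.2 ≈ 9.6e+09 m = 9.6 Gm.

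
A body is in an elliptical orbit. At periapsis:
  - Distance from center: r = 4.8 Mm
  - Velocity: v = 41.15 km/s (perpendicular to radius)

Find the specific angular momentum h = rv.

Convert to SI: r = 4.8 Mm = 4.8e+06 m; v = 41.15 km/s = 41150 m/s.
With v perpendicular to r, h = r · v.
h = 4.8e+06 · 41150 m²/s ≈ 1.975e+11 m²/s.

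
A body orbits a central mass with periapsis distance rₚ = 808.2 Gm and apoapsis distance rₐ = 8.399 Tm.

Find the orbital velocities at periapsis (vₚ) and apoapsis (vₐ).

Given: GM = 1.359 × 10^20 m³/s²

Convert to SI: rₚ = 808.2 Gm = 8.082e+11 m; rₐ = 8.399 Tm = 8.399e+12 m.
Use the vis-viva equation v² = GM(2/r − 1/a) with a = (rₚ + rₐ)/2 = (8.082e+11 + 8.399e+12)/2 = 4.6036e+12 m.
vₚ = √(GM · (2/rₚ − 1/a)) = √(1.359e+20 · (2/8.082e+11 − 1/4.6036e+12)) m/s ≈ 1.752e+04 m/s = 17.52 km/s.
vₐ = √(GM · (2/rₐ − 1/a)) = √(1.359e+20 · (2/8.399e+12 − 1/4.6036e+12)) m/s ≈ 1685 m/s = 1.685 km/s.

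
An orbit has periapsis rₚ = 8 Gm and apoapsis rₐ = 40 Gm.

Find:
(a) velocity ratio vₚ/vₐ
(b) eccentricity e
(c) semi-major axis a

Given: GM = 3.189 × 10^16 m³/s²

Convert to SI: rₚ = 8 Gm = 8e+09 m; rₐ = 40 Gm = 4e+10 m.
(a) Conservation of angular momentum (rₚvₚ = rₐvₐ) gives vₚ/vₐ = rₐ/rₚ = 4e+10/8e+09 ≈ 5
(b) e = (rₐ − rₚ)/(rₐ + rₚ) = (4e+10 − 8e+09)/(4e+10 + 8e+09) ≈ 0.6667
(c) a = (rₚ + rₐ)/2 = (8e+09 + 4e+10)/2 ≈ 2.4e+10 m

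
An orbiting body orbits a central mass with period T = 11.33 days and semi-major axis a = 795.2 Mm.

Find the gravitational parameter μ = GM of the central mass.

Convert to SI: T = 11.33 days = 978912 s; a = 795.2 Mm = 7.952e+08 m.
GM = 4π² · a³ / T².
GM = 4π² · (7.952e+08)³ / (978912)² m³/s² ≈ 2.072e+16 m³/s² = 2.072 × 10^16 m³/s².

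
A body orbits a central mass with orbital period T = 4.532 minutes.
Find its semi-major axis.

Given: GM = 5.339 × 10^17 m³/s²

Convert to SI: T = 4.532 minutes = 271.92 s.
Invert Kepler's third law: a = (GM · T² / (4π²))^(1/3).
Substituting T = 271.92 s and GM = 5.339e+17 m³/s²:
a = (5.339e+17 · (271.92)² / (4π²))^(1/3) m
a ≈ 1e+07 m = 10 Mm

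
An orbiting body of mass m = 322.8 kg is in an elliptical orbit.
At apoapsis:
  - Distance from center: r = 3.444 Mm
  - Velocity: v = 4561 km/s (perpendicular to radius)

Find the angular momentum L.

Convert to SI: r = 3.444 Mm = 3.444e+06 m; v = 4561 km/s = 4.561e+06 m/s.
Since v is perpendicular to r, L = m · v · r.
L = 322.8 · 4.561e+06 · 3.444e+06 kg·m²/s ≈ 5.071e+15 kg·m²/s.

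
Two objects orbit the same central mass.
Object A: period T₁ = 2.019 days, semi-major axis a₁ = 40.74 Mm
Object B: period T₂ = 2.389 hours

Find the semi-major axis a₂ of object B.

Convert to SI: T₁ = 2.019 days = 174442 s; a₁ = 40.74 Mm = 4.074e+07 m; T₂ = 2.389 hours = 8600.4 s.
Kepler's third law: (T₁/T₂)² = (a₁/a₂)³ ⇒ a₂ = a₁ · (T₂/T₁)^(2/3).
T₂/T₁ = 8600.4 / 174442 = 0.0493025.
a₂ = 4.074e+07 · (0.0493025)^(2/3) m ≈ 5.478e+06 m = 5.478 Mm.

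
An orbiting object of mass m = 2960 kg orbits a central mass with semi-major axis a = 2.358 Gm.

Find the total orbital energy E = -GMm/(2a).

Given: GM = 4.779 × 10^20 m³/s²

Convert to SI: a = 2.358 Gm = 2.358e+09 m.
E = −GMm / (2a).
E = −4.779e+20 · 2960 / (2 · 2.358e+09) J ≈ -3e+14 J = -300 TJ.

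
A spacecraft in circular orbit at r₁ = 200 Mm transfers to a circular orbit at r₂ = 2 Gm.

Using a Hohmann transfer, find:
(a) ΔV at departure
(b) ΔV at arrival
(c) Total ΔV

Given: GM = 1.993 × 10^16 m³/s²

Convert to SI: r₁ = 200 Mm = 2e+08 m; r₂ = 2 Gm = 2e+09 m.
Transfer semi-major axis: a_t = (r₁ + r₂)/2 = (2e+08 + 2e+09)/2 = 1.1e+09 m.
Circular speeds: v₁ = √(GM/r₁) = 9982.48 m/s, v₂ = √(GM/r₂) = 3156.74 m/s.
Transfer speeds (vis-viva v² = GM(2/r − 1/a_t)): v₁ᵗ = 13460.4 m/s, v₂ᵗ = 1346.04 m/s.
(a) ΔV₁ = |v₁ᵗ − v₁| ≈ 3478 m/s = 3.478 km/s.
(b) ΔV₂ = |v₂ − v₂ᵗ| ≈ 1811 m/s = 1.811 km/s.
(c) ΔV_total = ΔV₁ + ΔV₂ ≈ 5289 m/s = 5.289 km/s.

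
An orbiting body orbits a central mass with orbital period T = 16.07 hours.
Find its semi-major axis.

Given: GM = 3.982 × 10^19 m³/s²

Convert to SI: T = 16.07 hours = 57852 s.
Invert Kepler's third law: a = (GM · T² / (4π²))^(1/3).
Substituting T = 57852 s and GM = 3.982e+19 m³/s²:
a = (3.982e+19 · (57852)² / (4π²))^(1/3) m
a ≈ 1.5e+09 m = 1.5 Gm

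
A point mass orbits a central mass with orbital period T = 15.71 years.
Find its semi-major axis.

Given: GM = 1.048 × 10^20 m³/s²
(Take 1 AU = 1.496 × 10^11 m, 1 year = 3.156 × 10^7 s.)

Convert to SI: T = 15.71 years = 4.95808e+08 s.
Invert Kepler's third law: a = (GM · T² / (4π²))^(1/3).
Substituting T = 4.95808e+08 s and GM = 1.048e+20 m³/s²:
a = (1.048e+20 · (4.95808e+08)² / (4π²))^(1/3) m
a ≈ 8.674e+11 m = 5.798 AU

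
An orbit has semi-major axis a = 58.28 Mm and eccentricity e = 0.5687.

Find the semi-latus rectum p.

Convert to SI: a = 58.28 Mm = 5.828e+07 m.
p = a (1 − e²).
p = 5.828e+07 · (1 − (0.5687)²) = 5.828e+07 · 0.67658 ≈ 3.943e+07 m = 39.43 Mm.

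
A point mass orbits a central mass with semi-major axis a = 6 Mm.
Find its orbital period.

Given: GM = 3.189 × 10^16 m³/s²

Convert to SI: a = 6 Mm = 6e+06 m.
Kepler's third law: T = 2π √(a³ / GM).
Substituting a = 6e+06 m and GM = 3.189e+16 m³/s²:
T = 2π √((6e+06)³ / 3.189e+16) s
T ≈ 517.1 s = 8.618 minutes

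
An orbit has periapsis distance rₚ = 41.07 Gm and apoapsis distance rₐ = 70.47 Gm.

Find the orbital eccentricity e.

Convert to SI: rₚ = 41.07 Gm = 4.107e+10 m; rₐ = 70.47 Gm = 7.047e+10 m.
e = (rₐ − rₚ) / (rₐ + rₚ).
e = (7.047e+10 − 4.107e+10) / (7.047e+10 + 4.107e+10) = 2.94e+10 / 1.1154e+11 ≈ 0.2636.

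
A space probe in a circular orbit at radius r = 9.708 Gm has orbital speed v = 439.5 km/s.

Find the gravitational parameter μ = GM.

Convert to SI: r = 9.708 Gm = 9.708e+09 m; v = 439.5 km/s = 439500 m/s.
For a circular orbit v² = GM/r, so GM = v² · r.
GM = (439500)² · 9.708e+09 m³/s² ≈ 1.875e+21 m³/s² = 1.875 × 10^21 m³/s².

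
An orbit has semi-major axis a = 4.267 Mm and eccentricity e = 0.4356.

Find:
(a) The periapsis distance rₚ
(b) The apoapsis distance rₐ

Convert to SI: a = 4.267 Mm = 4.267e+06 m.
(a) rₚ = a(1 − e) = 4.267e+06 · (1 − 0.4356) = 4.267e+06 · 0.5644 ≈ 2.408e+06 m = 2.408 Mm.
(b) rₐ = a(1 + e) = 4.267e+06 · (1 + 0.4356) = 4.267e+06 · 1.4356 ≈ 6.126e+06 m = 6.126 Mm.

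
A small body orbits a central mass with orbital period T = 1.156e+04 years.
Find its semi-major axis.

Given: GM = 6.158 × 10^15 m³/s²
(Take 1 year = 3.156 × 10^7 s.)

Convert to SI: T = 1.156e+04 years = 3.64834e+11 s.
Invert Kepler's third law: a = (GM · T² / (4π²))^(1/3).
Substituting T = 3.64834e+11 s and GM = 6.158e+15 m³/s²:
a = (6.158e+15 · (3.64834e+11)² / (4π²))^(1/3) m
a ≈ 2.748e+12 m = 2.748 × 10^12 m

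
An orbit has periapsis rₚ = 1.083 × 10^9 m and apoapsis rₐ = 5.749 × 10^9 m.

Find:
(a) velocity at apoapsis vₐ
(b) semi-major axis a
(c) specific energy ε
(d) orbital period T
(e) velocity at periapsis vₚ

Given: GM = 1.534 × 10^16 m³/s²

(a) With a = (rₚ + rₐ)/2 = 3.416e+09 m, vₐ = √(GM (2/rₐ − 1/a)) = √(1.534e+16 · (2/5.749e+09 − 1/3.416e+09)) m/s ≈ 919.8 m/s
(b) a = (rₚ + rₐ)/2 = (1.083e+09 + 5.749e+09)/2 ≈ 3.416e+09 m
(c) With a = (rₚ + rₐ)/2 = 3.416e+09 m, ε = −GM/(2a) = −1.534e+16/(2 · 3.416e+09) J/kg ≈ -2.245e+06 J/kg
(d) With a = (rₚ + rₐ)/2 = 3.416e+09 m, T = 2π √(a³/GM) = 2π √((3.416e+09)³/1.534e+16) s ≈ 1.013e+07 s
(e) With a = (rₚ + rₐ)/2 = 3.416e+09 m, vₚ = √(GM (2/rₚ − 1/a)) = √(1.534e+16 · (2/1.083e+09 − 1/3.416e+09)) m/s ≈ 4882 m/s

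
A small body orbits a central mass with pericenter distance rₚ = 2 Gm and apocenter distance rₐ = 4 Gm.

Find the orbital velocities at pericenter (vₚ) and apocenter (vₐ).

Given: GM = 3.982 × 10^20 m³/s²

Convert to SI: rₚ = 2 Gm = 2e+09 m; rₐ = 4 Gm = 4e+09 m.
Use the vis-viva equation v² = GM(2/r − 1/a) with a = (rₚ + rₐ)/2 = (2e+09 + 4e+09)/2 = 3e+09 m.
vₚ = √(GM · (2/rₚ − 1/a)) = √(3.982e+20 · (2/2e+09 − 1/3e+09)) m/s ≈ 5.152e+05 m/s = 515.2 km/s.
vₐ = √(GM · (2/rₐ − 1/a)) = √(3.982e+20 · (2/4e+09 − 1/3e+09)) m/s ≈ 2.576e+05 m/s = 257.6 km/s.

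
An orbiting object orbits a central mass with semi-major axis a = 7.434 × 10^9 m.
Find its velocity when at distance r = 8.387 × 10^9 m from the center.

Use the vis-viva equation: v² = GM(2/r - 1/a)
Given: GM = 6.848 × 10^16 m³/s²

Vis-viva: v = √(GM · (2/r − 1/a)).
2/r − 1/a = 2/8.387e+09 − 1/7.434e+09 = 1.03947e-10 m⁻¹.
v = √(6.848e+16 · 1.03947e-10) m/s ≈ 2668 m/s = 2.668 km/s.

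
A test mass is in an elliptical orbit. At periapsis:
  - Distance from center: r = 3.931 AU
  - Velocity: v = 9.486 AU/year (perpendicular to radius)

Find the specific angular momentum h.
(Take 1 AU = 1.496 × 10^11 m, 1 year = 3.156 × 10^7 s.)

Convert to SI: r = 3.931 AU = 5.88078e+11 m; v = 9.486 AU/year = 44965.3 m/s.
With v perpendicular to r, h = r · v.
h = 5.88078e+11 · 44965.3 m²/s ≈ 2.644e+16 m²/s.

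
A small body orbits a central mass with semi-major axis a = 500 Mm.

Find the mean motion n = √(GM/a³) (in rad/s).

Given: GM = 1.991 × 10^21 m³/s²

Convert to SI: a = 500 Mm = 5e+08 m.
n = √(GM / a³).
n = √(1.991e+21 / (5e+08)³) rad/s ≈ 0.003991 rad/s.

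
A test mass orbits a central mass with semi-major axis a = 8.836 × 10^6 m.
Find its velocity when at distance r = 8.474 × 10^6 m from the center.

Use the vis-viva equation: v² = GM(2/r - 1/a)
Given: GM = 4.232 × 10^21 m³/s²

Vis-viva: v = √(GM · (2/r − 1/a)).
2/r − 1/a = 2/8.474e+06 − 1/8.836e+06 = 1.22843e-07 m⁻¹.
v = √(4.232e+21 · 1.22843e-07) m/s ≈ 2.28e+07 m/s = 2.28e+04 km/s.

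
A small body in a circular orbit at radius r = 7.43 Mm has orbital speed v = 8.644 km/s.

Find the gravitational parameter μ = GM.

Convert to SI: r = 7.43 Mm = 7.43e+06 m; v = 8.644 km/s = 8644 m/s.
For a circular orbit v² = GM/r, so GM = v² · r.
GM = (8644)² · 7.43e+06 m³/s² ≈ 5.552e+14 m³/s² = 5.552 × 10^14 m³/s².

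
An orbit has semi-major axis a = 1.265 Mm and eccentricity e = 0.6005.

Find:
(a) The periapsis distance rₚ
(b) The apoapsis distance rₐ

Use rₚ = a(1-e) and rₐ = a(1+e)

Convert to SI: a = 1.265 Mm = 1.265e+06 m.
(a) rₚ = a(1 − e) = 1.265e+06 · (1 − 0.6005) = 1.265e+06 · 0.3995 ≈ 5.054e+05 m = 505.4 km.
(b) rₐ = a(1 + e) = 1.265e+06 · (1 + 0.6005) = 1.265e+06 · 1.6005 ≈ 2.025e+06 m = 2.025 Mm.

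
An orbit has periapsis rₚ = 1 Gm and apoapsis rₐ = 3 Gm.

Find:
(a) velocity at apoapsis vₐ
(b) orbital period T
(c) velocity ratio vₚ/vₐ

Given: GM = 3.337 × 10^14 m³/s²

Convert to SI: rₚ = 1 Gm = 1e+09 m; rₐ = 3 Gm = 3e+09 m.
(a) With a = (rₚ + rₐ)/2 = 2e+09 m, vₐ = √(GM (2/rₐ − 1/a)) = √(3.337e+14 · (2/3e+09 − 1/2e+09)) m/s ≈ 235.8 m/s
(b) With a = (rₚ + rₐ)/2 = 2e+09 m, T = 2π √(a³/GM) = 2π √((2e+09)³/3.337e+14) s ≈ 3.076e+07 s
(c) Conservation of angular momentum (rₚvₚ = rₐvₐ) gives vₚ/vₐ = rₐ/rₚ = 3e+09/1e+09 ≈ 3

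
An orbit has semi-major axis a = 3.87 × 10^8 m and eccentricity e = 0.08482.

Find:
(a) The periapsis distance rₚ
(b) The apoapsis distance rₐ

(a) rₚ = a(1 − e) = 3.87e+08 · (1 − 0.08482) = 3.87e+08 · 0.91518 ≈ 3.542e+08 m = 3.542 × 10^8 m.
(b) rₐ = a(1 + e) = 3.87e+08 · (1 + 0.08482) = 3.87e+08 · 1.08482 ≈ 4.198e+08 m = 4.198 × 10^8 m.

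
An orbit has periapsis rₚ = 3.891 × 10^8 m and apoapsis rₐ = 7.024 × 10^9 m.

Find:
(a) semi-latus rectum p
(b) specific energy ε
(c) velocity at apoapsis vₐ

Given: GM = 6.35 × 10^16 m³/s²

(a) From a = (rₚ + rₐ)/2 = 3.70655e+09 m and e = (rₐ − rₚ)/(rₐ + rₚ) = 0.895024, p = a(1 − e²) = 3.70655e+09 · (1 − (0.895024)²) ≈ 7.374e+08 m
(b) With a = (rₚ + rₐ)/2 = 3.70655e+09 m, ε = −GM/(2a) = −6.35e+16/(2 · 3.70655e+09) J/kg ≈ -8.566e+06 J/kg
(c) With a = (rₚ + rₐ)/2 = 3.70655e+09 m, vₐ = √(GM (2/rₐ − 1/a)) = √(6.35e+16 · (2/7.024e+09 − 1/3.70655e+09)) m/s ≈ 974.2 m/s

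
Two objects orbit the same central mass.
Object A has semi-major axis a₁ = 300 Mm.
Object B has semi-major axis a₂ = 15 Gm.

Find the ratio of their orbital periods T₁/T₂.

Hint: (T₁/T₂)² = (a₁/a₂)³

Convert to SI: a₁ = 300 Mm = 3e+08 m; a₂ = 15 Gm = 1.5e+10 m.
From Kepler's third law, (T₁/T₂)² = (a₁/a₂)³, so T₁/T₂ = (a₁/a₂)^(3/2).
a₁/a₂ = 3e+08 / 1.5e+10 = 0.02.
T₁/T₂ = (0.02)^(3/2) ≈ 0.002828.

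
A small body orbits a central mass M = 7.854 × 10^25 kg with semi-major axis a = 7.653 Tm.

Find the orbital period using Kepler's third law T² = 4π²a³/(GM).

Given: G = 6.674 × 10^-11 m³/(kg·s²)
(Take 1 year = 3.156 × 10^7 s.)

Convert to SI: a = 7.653 Tm = 7.653e+12 m.
GM = G · M = 6.674e-11 · 7.854e+25 = 5.24176e+15 m³/s².
Kepler's third law: T = 2π √(a³ / GM).
Substituting a = 7.653e+12 m and GM = 5.24176e+15 m³/s²:
T = 2π √((7.653e+12)³ / 5.24176e+15) s
T ≈ 1.837e+12 s = 5.822e+04 years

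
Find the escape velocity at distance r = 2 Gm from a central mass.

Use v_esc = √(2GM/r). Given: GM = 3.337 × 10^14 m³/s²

Convert to SI: r = 2 Gm = 2e+09 m.
Escape velocity comes from setting total energy to zero: ½v² − GM/r = 0 ⇒ v_esc = √(2GM / r).
v_esc = √(2 · 3.337e+14 / 2e+09) m/s ≈ 577.7 m/s = 577.7 m/s.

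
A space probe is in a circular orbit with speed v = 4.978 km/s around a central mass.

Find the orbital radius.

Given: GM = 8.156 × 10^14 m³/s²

Convert to SI: v = 4.978 km/s = 4978 m/s.
For a circular orbit, v² = GM / r, so r = GM / v².
r = 8.156e+14 / (4978)² m ≈ 3.291e+07 m = 3.291 × 10^7 m.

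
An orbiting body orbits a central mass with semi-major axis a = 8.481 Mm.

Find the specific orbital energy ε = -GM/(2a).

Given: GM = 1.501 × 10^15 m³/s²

Convert to SI: a = 8.481 Mm = 8.481e+06 m.
ε = −GM / (2a).
ε = −1.501e+15 / (2 · 8.481e+06) J/kg ≈ -8.849e+07 J/kg = -88.49 MJ/kg.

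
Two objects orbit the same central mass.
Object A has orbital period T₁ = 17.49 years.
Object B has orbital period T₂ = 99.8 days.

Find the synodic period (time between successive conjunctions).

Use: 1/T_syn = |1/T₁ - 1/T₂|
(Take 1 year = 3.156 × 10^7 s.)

Convert to SI: T₁ = 17.49 years = 5.51984e+08 s; T₂ = 99.8 days = 8.62272e+06 s.
T_syn = |T₁ · T₂ / (T₁ − T₂)|.
T_syn = |5.51984e+08 · 8.62272e+06 / (5.51984e+08 − 8.62272e+06)| s ≈ 8.76e+06 s = 101.4 days.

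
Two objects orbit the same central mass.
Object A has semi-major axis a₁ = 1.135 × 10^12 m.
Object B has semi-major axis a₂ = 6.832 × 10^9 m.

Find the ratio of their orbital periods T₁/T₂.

From Kepler's third law, (T₁/T₂)² = (a₁/a₂)³, so T₁/T₂ = (a₁/a₂)^(3/2).
a₁/a₂ = 1.135e+12 / 6.832e+09 = 166.13.
T₁/T₂ = (166.13)^(3/2) ≈ 2141.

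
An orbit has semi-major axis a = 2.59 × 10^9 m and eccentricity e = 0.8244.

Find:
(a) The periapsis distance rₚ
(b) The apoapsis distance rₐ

(a) rₚ = a(1 − e) = 2.59e+09 · (1 − 0.8244) = 2.59e+09 · 0.1756 ≈ 4.548e+08 m = 4.548 × 10^8 m.
(b) rₐ = a(1 + e) = 2.59e+09 · (1 + 0.8244) = 2.59e+09 · 1.8244 ≈ 4.725e+09 m = 4.725 × 10^9 m.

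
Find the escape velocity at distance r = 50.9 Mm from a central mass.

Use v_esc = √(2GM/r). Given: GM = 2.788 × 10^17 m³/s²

Convert to SI: r = 50.9 Mm = 5.09e+07 m.
Escape velocity comes from setting total energy to zero: ½v² − GM/r = 0 ⇒ v_esc = √(2GM / r).
v_esc = √(2 · 2.788e+17 / 5.09e+07) m/s ≈ 1.047e+05 m/s = 104.7 km/s.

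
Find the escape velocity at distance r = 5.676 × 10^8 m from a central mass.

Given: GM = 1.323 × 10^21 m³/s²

Escape velocity comes from setting total energy to zero: ½v² − GM/r = 0 ⇒ v_esc = √(2GM / r).
v_esc = √(2 · 1.323e+21 / 5.676e+08) m/s ≈ 2.159e+06 m/s = 2159 km/s.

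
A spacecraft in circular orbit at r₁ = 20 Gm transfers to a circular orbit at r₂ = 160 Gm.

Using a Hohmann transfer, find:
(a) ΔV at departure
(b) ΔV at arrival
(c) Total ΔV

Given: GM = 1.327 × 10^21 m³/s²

Convert to SI: r₁ = 20 Gm = 2e+10 m; r₂ = 160 Gm = 1.6e+11 m.
Transfer semi-major axis: a_t = (r₁ + r₂)/2 = (2e+10 + 1.6e+11)/2 = 9e+10 m.
Circular speeds: v₁ = √(GM/r₁) = 257585 m/s, v₂ = √(GM/r₂) = 91070 m/s.
Transfer speeds (vis-viva v² = GM(2/r − 1/a_t)): v₁ᵗ = 343447 m/s, v₂ᵗ = 42930.8 m/s.
(a) ΔV₁ = |v₁ᵗ − v₁| ≈ 8.586e+04 m/s = 85.86 km/s.
(b) ΔV₂ = |v₂ − v₂ᵗ| ≈ 4.814e+04 m/s = 48.14 km/s.
(c) ΔV_total = ΔV₁ + ΔV₂ ≈ 1.34e+05 m/s = 134 km/s.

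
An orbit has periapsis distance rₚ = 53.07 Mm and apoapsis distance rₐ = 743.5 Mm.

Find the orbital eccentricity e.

Convert to SI: rₚ = 53.07 Mm = 5.307e+07 m; rₐ = 743.5 Mm = 7.435e+08 m.
e = (rₐ − rₚ) / (rₐ + rₚ).
e = (7.435e+08 − 5.307e+07) / (7.435e+08 + 5.307e+07) = 6.9043e+08 / 7.9657e+08 ≈ 0.8668.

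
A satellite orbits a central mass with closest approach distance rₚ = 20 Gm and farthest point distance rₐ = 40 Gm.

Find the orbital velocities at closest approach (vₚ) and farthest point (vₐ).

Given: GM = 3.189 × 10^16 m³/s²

Convert to SI: rₚ = 20 Gm = 2e+10 m; rₐ = 40 Gm = 4e+10 m.
Use the vis-viva equation v² = GM(2/r − 1/a) with a = (rₚ + rₐ)/2 = (2e+10 + 4e+10)/2 = 3e+10 m.
vₚ = √(GM · (2/rₚ − 1/a)) = √(3.189e+16 · (2/2e+10 − 1/3e+10)) m/s ≈ 1458 m/s = 1.458 km/s.
vₐ = √(GM · (2/rₐ − 1/a)) = √(3.189e+16 · (2/4e+10 − 1/3e+10)) m/s ≈ 729 m/s = 729 m/s.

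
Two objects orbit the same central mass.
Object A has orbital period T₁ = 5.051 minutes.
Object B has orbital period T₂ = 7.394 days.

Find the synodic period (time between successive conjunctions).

Convert to SI: T₁ = 5.051 minutes = 303.06 s; T₂ = 7.394 days = 638842 s.
T_syn = |T₁ · T₂ / (T₁ − T₂)|.
T_syn = |303.06 · 638842 / (303.06 − 638842)| s ≈ 303.2 s = 5.053 minutes.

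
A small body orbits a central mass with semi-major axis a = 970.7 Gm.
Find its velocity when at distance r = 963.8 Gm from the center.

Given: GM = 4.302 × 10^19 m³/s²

Convert to SI: a = 970.7 Gm = 9.707e+11 m; r = 963.8 Gm = 9.638e+11 m.
Vis-viva: v = √(GM · (2/r − 1/a)).
2/r − 1/a = 2/9.638e+11 − 1/9.707e+11 = 1.04493e-12 m⁻¹.
v = √(4.302e+19 · 1.04493e-12) m/s ≈ 6705 m/s = 6.705 km/s.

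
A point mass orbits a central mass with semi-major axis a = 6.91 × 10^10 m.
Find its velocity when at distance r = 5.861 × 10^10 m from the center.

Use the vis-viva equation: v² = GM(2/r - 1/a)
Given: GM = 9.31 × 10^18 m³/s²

Vis-viva: v = √(GM · (2/r − 1/a)).
2/r − 1/a = 2/5.861e+10 − 1/6.91e+10 = 1.96521e-11 m⁻¹.
v = √(9.31e+18 · 1.96521e-11) m/s ≈ 1.353e+04 m/s = 13.53 km/s.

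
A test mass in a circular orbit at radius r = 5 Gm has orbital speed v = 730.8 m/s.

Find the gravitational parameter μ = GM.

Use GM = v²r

Convert to SI: r = 5 Gm = 5e+09 m.
For a circular orbit v² = GM/r, so GM = v² · r.
GM = (730.8)² · 5e+09 m³/s² ≈ 2.67e+15 m³/s² = 2.67 × 10^15 m³/s².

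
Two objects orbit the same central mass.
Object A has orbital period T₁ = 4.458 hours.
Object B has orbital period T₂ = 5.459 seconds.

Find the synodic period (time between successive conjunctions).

Convert to SI: T₁ = 4.458 hours = 16048.8 s.
T_syn = |T₁ · T₂ / (T₁ − T₂)|.
T_syn = |16048.8 · 5.459 / (16048.8 − 5.459)| s ≈ 5.461 s = 5.461 seconds.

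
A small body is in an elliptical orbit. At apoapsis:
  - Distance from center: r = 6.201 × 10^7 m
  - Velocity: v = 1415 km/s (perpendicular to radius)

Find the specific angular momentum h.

Convert to SI: v = 1415 km/s = 1.415e+06 m/s.
With v perpendicular to r, h = r · v.
h = 6.201e+07 · 1.415e+06 m²/s ≈ 8.774e+13 m²/s.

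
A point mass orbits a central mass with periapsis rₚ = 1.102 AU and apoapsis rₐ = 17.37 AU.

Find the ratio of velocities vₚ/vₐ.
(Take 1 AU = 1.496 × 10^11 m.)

Convert to SI: rₚ = 1.102 AU = 1.64859e+11 m; rₐ = 17.37 AU = 2.59855e+12 m.
Conservation of angular momentum gives rₚvₚ = rₐvₐ, so vₚ/vₐ = rₐ/rₚ.
vₚ/vₐ = 2.59855e+12 / 1.64859e+11 ≈ 15.76.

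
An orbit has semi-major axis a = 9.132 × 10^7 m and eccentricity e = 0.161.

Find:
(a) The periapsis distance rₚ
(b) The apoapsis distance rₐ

(a) rₚ = a(1 − e) = 9.132e+07 · (1 − 0.161) = 9.132e+07 · 0.839 ≈ 7.662e+07 m = 7.662 × 10^7 m.
(b) rₐ = a(1 + e) = 9.132e+07 · (1 + 0.161) = 9.132e+07 · 1.161 ≈ 1.06e+08 m = 1.06 × 10^8 m.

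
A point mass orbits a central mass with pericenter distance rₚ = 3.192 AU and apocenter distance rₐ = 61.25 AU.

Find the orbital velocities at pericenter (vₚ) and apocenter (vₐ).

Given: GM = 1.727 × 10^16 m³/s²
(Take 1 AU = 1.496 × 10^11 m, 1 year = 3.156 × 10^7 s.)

Convert to SI: rₚ = 3.192 AU = 4.77523e+11 m; rₐ = 61.25 AU = 9.163e+12 m.
Use the vis-viva equation v² = GM(2/r − 1/a) with a = (rₚ + rₐ)/2 = (4.77523e+11 + 9.163e+12)/2 = 4.82026e+12 m.
vₚ = √(GM · (2/rₚ − 1/a)) = √(1.727e+16 · (2/4.77523e+11 − 1/4.82026e+12)) m/s ≈ 262.2 m/s = 0.05531 AU/year.
vₐ = √(GM · (2/rₐ − 1/a)) = √(1.727e+16 · (2/9.163e+12 − 1/4.82026e+12)) m/s ≈ 13.66 m/s = 0.002883 AU/year.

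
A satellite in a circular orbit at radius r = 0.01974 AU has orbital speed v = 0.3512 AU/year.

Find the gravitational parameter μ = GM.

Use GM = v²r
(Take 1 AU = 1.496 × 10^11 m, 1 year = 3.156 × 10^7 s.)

Convert to SI: r = 0.01974 AU = 2.9531e+09 m; v = 0.3512 AU/year = 1664.75 m/s.
For a circular orbit v² = GM/r, so GM = v² · r.
GM = (1664.75)² · 2.9531e+09 m³/s² ≈ 8.184e+15 m³/s² = 8.184 × 10^15 m³/s².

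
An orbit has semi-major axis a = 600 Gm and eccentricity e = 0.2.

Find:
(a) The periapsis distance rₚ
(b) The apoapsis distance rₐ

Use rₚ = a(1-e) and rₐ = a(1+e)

Convert to SI: a = 600 Gm = 6e+11 m.
(a) rₚ = a(1 − e) = 6e+11 · (1 − 0.2) = 6e+11 · 0.8 ≈ 4.8e+11 m = 480 Gm.
(b) rₐ = a(1 + e) = 6e+11 · (1 + 0.2) = 6e+11 · 1.2 ≈ 7.2e+11 m = 720 Gm.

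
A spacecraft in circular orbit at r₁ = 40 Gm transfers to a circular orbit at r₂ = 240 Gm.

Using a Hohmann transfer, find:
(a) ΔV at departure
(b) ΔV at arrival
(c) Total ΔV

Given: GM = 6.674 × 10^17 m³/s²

Convert to SI: r₁ = 40 Gm = 4e+10 m; r₂ = 240 Gm = 2.4e+11 m.
Transfer semi-major axis: a_t = (r₁ + r₂)/2 = (4e+10 + 2.4e+11)/2 = 1.4e+11 m.
Circular speeds: v₁ = √(GM/r₁) = 4084.73 m/s, v₂ = √(GM/r₂) = 1667.58 m/s.
Transfer speeds (vis-viva v² = GM(2/r − 1/a_t)): v₁ᵗ = 5348.16 m/s, v₂ᵗ = 891.361 m/s.
(a) ΔV₁ = |v₁ᵗ − v₁| ≈ 1263 m/s = 1.263 km/s.
(b) ΔV₂ = |v₂ − v₂ᵗ| ≈ 776.2 m/s = 776.2 m/s.
(c) ΔV_total = ΔV₁ + ΔV₂ ≈ 2040 m/s = 2.04 km/s.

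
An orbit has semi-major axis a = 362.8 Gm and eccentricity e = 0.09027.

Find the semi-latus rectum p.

Convert to SI: a = 362.8 Gm = 3.628e+11 m.
p = a (1 − e²).
p = 3.628e+11 · (1 − (0.09027)²) = 3.628e+11 · 0.991851 ≈ 3.598e+11 m = 359.8 Gm.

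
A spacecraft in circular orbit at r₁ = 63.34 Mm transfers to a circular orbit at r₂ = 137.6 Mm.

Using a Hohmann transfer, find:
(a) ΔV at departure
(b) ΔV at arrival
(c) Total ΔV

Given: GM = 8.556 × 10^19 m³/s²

Convert to SI: r₁ = 63.34 Mm = 6.334e+07 m; r₂ = 137.6 Mm = 1.376e+08 m.
Transfer semi-major axis: a_t = (r₁ + r₂)/2 = (6.334e+07 + 1.376e+08)/2 = 1.0047e+08 m.
Circular speeds: v₁ = √(GM/r₁) = 1.16224e+06 m/s, v₂ = √(GM/r₂) = 788544 m/s.
Transfer speeds (vis-viva v² = GM(2/r − 1/a_t)): v₁ᵗ = 1.36015e+06 m/s, v₂ᵗ = 626105 m/s.
(a) ΔV₁ = |v₁ᵗ − v₁| ≈ 1.979e+05 m/s = 197.9 km/s.
(b) ΔV₂ = |v₂ − v₂ᵗ| ≈ 1.624e+05 m/s = 162.4 km/s.
(c) ΔV_total = ΔV₁ + ΔV₂ ≈ 3.604e+05 m/s = 360.4 km/s.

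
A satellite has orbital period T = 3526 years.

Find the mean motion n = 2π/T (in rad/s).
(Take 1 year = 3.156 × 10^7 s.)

Convert to SI: T = 3526 years = 1.11281e+11 s.
n = 2π / T.
n = 2π / 1.11281e+11 s ≈ 5.646e-11 rad/s.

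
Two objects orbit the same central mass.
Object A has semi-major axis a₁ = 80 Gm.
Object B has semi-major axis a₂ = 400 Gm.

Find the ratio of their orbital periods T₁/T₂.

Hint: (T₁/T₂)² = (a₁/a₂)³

Convert to SI: a₁ = 80 Gm = 8e+10 m; a₂ = 400 Gm = 4e+11 m.
From Kepler's third law, (T₁/T₂)² = (a₁/a₂)³, so T₁/T₂ = (a₁/a₂)^(3/2).
a₁/a₂ = 8e+10 / 4e+11 = 0.2.
T₁/T₂ = (0.2)^(3/2) ≈ 0.08944.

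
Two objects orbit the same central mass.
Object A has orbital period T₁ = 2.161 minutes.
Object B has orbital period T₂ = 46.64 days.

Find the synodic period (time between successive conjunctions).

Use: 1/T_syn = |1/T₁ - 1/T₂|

Convert to SI: T₁ = 2.161 minutes = 129.66 s; T₂ = 46.64 days = 4.0297e+06 s.
T_syn = |T₁ · T₂ / (T₁ − T₂)|.
T_syn = |129.66 · 4.0297e+06 / (129.66 − 4.0297e+06)| s ≈ 129.7 s = 2.161 minutes.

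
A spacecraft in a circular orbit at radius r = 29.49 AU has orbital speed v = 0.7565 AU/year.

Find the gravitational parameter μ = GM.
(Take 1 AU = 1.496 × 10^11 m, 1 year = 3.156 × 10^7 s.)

Convert to SI: r = 29.49 AU = 4.4117e+12 m; v = 0.7565 AU/year = 3585.94 m/s.
For a circular orbit v² = GM/r, so GM = v² · r.
GM = (3585.94)² · 4.4117e+12 m³/s² ≈ 5.673e+19 m³/s² = 5.673 × 10^19 m³/s².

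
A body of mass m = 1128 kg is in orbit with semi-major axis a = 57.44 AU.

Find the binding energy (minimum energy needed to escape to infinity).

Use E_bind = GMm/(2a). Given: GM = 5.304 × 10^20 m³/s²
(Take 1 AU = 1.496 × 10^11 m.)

Convert to SI: a = 57.44 AU = 8.59302e+12 m.
Total orbital energy is E = −GMm/(2a); binding energy is E_bind = −E = GMm/(2a).
E_bind = 5.304e+20 · 1128 / (2 · 8.59302e+12) J ≈ 3.481e+10 J = 34.81 GJ.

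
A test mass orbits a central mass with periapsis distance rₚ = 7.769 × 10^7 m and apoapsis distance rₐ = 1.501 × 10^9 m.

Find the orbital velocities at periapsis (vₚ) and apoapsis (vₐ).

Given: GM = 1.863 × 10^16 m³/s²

Use the vis-viva equation v² = GM(2/r − 1/a) with a = (rₚ + rₐ)/2 = (7.769e+07 + 1.501e+09)/2 = 7.89345e+08 m.
vₚ = √(GM · (2/rₚ − 1/a)) = √(1.863e+16 · (2/7.769e+07 − 1/7.89345e+08)) m/s ≈ 2.135e+04 m/s = 21.35 km/s.
vₐ = √(GM · (2/rₐ − 1/a)) = √(1.863e+16 · (2/1.501e+09 − 1/7.89345e+08)) m/s ≈ 1105 m/s = 1.105 km/s.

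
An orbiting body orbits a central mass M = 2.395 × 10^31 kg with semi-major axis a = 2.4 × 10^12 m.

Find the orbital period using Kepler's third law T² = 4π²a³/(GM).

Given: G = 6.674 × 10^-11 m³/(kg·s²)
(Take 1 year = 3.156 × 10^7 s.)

GM = G · M = 6.674e-11 · 2.395e+31 = 1.59842e+21 m³/s².
Kepler's third law: T = 2π √(a³ / GM).
Substituting a = 2.4e+12 m and GM = 1.59842e+21 m³/s²:
T = 2π √((2.4e+12)³ / 1.59842e+21) s
T ≈ 5.843e+08 s = 18.51 years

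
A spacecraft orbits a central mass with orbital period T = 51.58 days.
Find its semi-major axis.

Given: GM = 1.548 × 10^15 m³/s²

Convert to SI: T = 51.58 days = 4.45651e+06 s.
Invert Kepler's third law: a = (GM · T² / (4π²))^(1/3).
Substituting T = 4.45651e+06 s and GM = 1.548e+15 m³/s²:
a = (1.548e+15 · (4.45651e+06)² / (4π²))^(1/3) m
a ≈ 9.2e+08 m = 9.2 × 10^8 m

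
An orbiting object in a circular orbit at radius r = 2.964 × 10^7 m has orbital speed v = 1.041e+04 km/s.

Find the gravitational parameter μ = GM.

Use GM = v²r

Convert to SI: v = 1.041e+04 km/s = 1.041e+07 m/s.
For a circular orbit v² = GM/r, so GM = v² · r.
GM = (1.041e+07)² · 2.964e+07 m³/s² ≈ 3.212e+21 m³/s² = 3.212 × 10^21 m³/s².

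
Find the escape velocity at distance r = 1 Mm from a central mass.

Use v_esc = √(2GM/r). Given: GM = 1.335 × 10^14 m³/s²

Convert to SI: r = 1 Mm = 1e+06 m.
Escape velocity comes from setting total energy to zero: ½v² − GM/r = 0 ⇒ v_esc = √(2GM / r).
v_esc = √(2 · 1.335e+14 / 1e+06) m/s ≈ 1.634e+04 m/s = 16.34 km/s.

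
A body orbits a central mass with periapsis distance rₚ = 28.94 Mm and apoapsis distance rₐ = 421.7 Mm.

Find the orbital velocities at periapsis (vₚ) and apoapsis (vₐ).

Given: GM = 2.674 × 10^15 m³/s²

Convert to SI: rₚ = 28.94 Mm = 2.894e+07 m; rₐ = 421.7 Mm = 4.217e+08 m.
Use the vis-viva equation v² = GM(2/r − 1/a) with a = (rₚ + rₐ)/2 = (2.894e+07 + 4.217e+08)/2 = 2.2532e+08 m.
vₚ = √(GM · (2/rₚ − 1/a)) = √(2.674e+15 · (2/2.894e+07 − 1/2.2532e+08)) m/s ≈ 1.315e+04 m/s = 13.15 km/s.
vₐ = √(GM · (2/rₐ − 1/a)) = √(2.674e+15 · (2/4.217e+08 − 1/2.2532e+08)) m/s ≈ 902.5 m/s = 902.5 m/s.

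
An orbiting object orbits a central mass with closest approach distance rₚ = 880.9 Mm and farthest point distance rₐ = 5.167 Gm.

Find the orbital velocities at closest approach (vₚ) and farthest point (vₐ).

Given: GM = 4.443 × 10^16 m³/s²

Convert to SI: rₚ = 880.9 Mm = 8.809e+08 m; rₐ = 5.167 Gm = 5.167e+09 m.
Use the vis-viva equation v² = GM(2/r − 1/a) with a = (rₚ + rₐ)/2 = (8.809e+08 + 5.167e+09)/2 = 3.02395e+09 m.
vₚ = √(GM · (2/rₚ − 1/a)) = √(4.443e+16 · (2/8.809e+08 − 1/3.02395e+09)) m/s ≈ 9283 m/s = 9.283 km/s.
vₐ = √(GM · (2/rₐ − 1/a)) = √(4.443e+16 · (2/5.167e+09 − 1/3.02395e+09)) m/s ≈ 1583 m/s = 1.583 km/s.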